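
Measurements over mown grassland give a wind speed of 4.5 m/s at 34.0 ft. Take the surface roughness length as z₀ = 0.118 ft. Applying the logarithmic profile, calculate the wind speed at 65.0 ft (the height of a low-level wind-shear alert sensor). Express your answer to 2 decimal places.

Log law: V(z) ∝ ln(z/z₀), so V₂/V₁ = ln(z₂/z₀) / ln(z₁/z₀).
ln(65.0/0.118) = 6.3115, ln(34.0/0.118) = 5.6634
V₂ = 4.5 × 6.3115/5.6634 = 4.5 × 1.1144 = 5.0149 m/s

5.01 m/s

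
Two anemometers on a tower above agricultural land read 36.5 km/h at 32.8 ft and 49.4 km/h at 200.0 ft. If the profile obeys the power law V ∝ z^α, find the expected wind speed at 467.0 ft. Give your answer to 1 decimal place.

First find α: α = ln(V₂/V₁)/ln(z₂/z₁) = ln(49.4/36.5)/ln(200.0/32.8) = 0.30264/1.80789 = 0.1674
Extrapolate from 200.0 ft to 467.0 ft: V₃ = 49.4 × (467.0/200.0)^0.1674 = 49.4 × 1.1525 = 56.9348 km/h

56.9 km/h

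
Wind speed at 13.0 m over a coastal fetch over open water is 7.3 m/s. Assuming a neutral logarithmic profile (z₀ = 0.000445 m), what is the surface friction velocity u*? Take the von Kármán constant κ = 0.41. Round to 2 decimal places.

Log law: V(z) = (u*/κ) · ln(z/z₀) ⇒ u* = κ · V / ln(z/z₀)
u* = 0.41 × 7.3 / ln(13.0/0.000445) = 0.41 × 7.3 / 10.2824
   = 2.9930 / 10.2824 = 0.2911 m/s

u* ≈ 0.29 m/s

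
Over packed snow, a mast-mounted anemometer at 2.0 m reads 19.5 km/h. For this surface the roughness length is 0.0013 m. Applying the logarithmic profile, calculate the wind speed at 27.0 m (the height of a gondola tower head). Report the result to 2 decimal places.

26.42 km/h

Log law: V(z) ∝ ln(z/z₀), so V₂/V₁ = ln(z₂/z₀) / ln(z₁/z₀).
ln(27.0/0.0013) = 9.9412, ln(2.0/0.0013) = 7.3385
V₂ = 19.5 × 9.9412/7.3385 = 19.5 × 1.3547 = 26.4159 km/h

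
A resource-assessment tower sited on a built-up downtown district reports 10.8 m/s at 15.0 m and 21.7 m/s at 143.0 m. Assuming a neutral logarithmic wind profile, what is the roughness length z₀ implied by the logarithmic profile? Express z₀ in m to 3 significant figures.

Log law: V(z) ∝ ln(z/z₀). With r = V₁/V₂ = 10.8/21.7 = 0.49770,
r · ln(z₂/z₀) = ln(z₁/z₀) ⇒ ln z₀ = (ln z₁ − r·ln z₂)/(1 − r)
ln z₀ = (2.70805 − 0.49770×4.96284) / 0.50230 = 0.4739
z₀ = exp(0.4739) = 1.606 m

z₀ ≈ 1.61 m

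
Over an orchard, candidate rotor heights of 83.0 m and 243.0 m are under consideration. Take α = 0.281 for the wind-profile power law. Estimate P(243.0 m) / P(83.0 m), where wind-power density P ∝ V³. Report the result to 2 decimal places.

Speed ratio: V_B/V_A = (z_B/z_A)^α = (243.0/83.0)^0.281 = (2.9277)^0.281 = 1.35237
Power-density ratio: P_B/P_A = (V_B/V_A)³ = (1.35237)³ = 2.47334

2.47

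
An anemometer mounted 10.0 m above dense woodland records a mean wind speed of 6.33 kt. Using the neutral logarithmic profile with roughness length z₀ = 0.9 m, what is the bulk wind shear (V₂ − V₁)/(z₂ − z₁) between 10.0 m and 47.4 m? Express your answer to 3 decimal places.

0.109 kt/m

Log law: V₂ = V₁ · ln(z₂/z₀)/ln(z₁/z₀) = 6.33 × 3.9640/2.4079 = 10.4205 kt
ΔV/Δz = (10.4205 − 6.33)/(47.4 − 10.0) = 4.0905/37.4000 = 0.10937 kt/m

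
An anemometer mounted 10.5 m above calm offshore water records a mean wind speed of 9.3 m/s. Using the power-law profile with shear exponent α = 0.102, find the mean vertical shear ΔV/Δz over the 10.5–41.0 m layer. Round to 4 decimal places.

0.0455 m/s/m

Power law: V₂ = V₁ · (z₂/z₁)^α = 9.3 × (3.9048)^0.102 = 10.6863 m/s
ΔV/Δz = (10.6863 − 9.3)/(41.0 − 10.5) = 1.3863/30.5000 = 0.04545 m/s/m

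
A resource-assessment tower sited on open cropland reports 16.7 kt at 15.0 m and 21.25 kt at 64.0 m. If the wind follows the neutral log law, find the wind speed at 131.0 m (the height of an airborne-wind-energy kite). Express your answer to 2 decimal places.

Log law: V ∝ ln(z/z₀). From the pair, with r = V₁/V₂ = 0.78588,
ln z₀ = (ln z₁ − r·ln z₂)/(1 − r) = (2.7081 − 0.78588×4.1589)/0.21412 = -2.6170 → z₀ = 0.07302 m
V₃ = V₁ · ln(z₃/z₀)/ln(z₁/z₀) = 16.7 × 7.4922/5.3250 = 23.4965 kt

23.50 kt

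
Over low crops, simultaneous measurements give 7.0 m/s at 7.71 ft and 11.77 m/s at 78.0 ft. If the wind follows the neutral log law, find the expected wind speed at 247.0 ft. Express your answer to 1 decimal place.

Log law: V ∝ ln(z/z₀). From the pair, with r = V₁/V₂ = 0.59473,
ln z₀ = (ln z₁ − r·ln z₂)/(1 − r) = (2.0425 − 0.59473×4.3567)/0.40527 = -1.3536 → z₀ = 0.2583 ft
V₃ = V₁ · ln(z₃/z₀)/ln(z₁/z₀) = 7.0 × 6.8630/3.3961 = 14.1459 m/s

14.1 m/s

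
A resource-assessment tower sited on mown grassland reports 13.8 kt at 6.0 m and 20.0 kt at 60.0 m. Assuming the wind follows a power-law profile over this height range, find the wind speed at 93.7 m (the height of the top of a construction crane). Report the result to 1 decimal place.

21.5 kt

First find α: α = ln(V₂/V₁)/ln(z₂/z₁) = ln(20.0/13.8)/ln(60.0/6.0) = 0.37106/2.30259 = 0.1612
Extrapolate from 60.0 m to 93.7 m: V₃ = 20.0 × (93.7/60.0)^0.1612 = 20.0 × 1.0745 = 21.4895 kt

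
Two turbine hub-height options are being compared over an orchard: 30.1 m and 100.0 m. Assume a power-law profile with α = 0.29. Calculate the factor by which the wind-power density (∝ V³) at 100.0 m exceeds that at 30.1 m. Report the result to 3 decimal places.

Speed ratio: V_B/V_A = (z_B/z_A)^α = (100.0/30.1)^0.29 = (3.3223)^0.29 = 1.41650
Power-density ratio: P_B/P_A = (V_B/V_A)³ = (1.41650)³ = 2.84215

2.842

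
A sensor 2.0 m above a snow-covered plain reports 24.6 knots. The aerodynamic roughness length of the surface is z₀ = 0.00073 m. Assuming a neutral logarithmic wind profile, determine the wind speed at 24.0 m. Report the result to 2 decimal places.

32.32 knots

Log law: V(z) ∝ ln(z/z₀), so V₂/V₁ = ln(z₂/z₀) / ln(z₁/z₀).
ln(24.0/0.00073) = 10.4005, ln(2.0/0.00073) = 7.9156
V₂ = 24.6 × 10.4005/7.9156 = 24.6 × 1.3139 = 32.3225 knots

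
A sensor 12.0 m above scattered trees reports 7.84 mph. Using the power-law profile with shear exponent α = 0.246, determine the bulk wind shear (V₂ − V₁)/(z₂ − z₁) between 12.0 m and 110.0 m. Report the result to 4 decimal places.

0.0580 mph/m

Power law: V₂ = V₁ · (z₂/z₁)^α = 7.84 × (9.1667)^0.246 = 13.5214 mph
ΔV/Δz = (13.5214 − 7.84)/(110.0 − 12.0) = 5.6814/98.0000 = 0.05797 mph/m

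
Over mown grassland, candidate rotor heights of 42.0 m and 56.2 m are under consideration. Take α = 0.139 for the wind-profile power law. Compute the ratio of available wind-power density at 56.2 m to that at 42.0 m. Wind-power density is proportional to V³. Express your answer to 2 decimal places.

Speed ratio: V_B/V_A = (z_B/z_A)^α = (56.2/42.0)^0.139 = (1.3381)^0.139 = 1.04131
Power-density ratio: P_B/P_A = (V_B/V_A)³ = (1.04131)³ = 1.12913

1.13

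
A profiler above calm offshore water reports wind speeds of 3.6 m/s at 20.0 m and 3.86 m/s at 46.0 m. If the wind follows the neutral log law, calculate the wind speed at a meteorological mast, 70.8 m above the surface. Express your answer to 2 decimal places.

3.99 m/s

Log law: V ∝ ln(z/z₀). From the pair, with r = V₁/V₂ = 0.93264,
ln z₀ = (ln z₁ − r·ln z₂)/(1 − r) = (2.9957 − 0.93264×3.8286)/0.06736 = -8.5369 → z₀ = 0.0001961 m
V₃ = V₁ · ln(z₃/z₀)/ln(z₁/z₀) = 3.6 × 12.7967/11.5326 = 3.9946 m/s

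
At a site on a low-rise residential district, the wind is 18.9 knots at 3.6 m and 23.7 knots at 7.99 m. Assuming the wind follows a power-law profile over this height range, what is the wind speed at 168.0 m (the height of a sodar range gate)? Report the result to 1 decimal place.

First find α: α = ln(V₂/V₁)/ln(z₂/z₁) = ln(23.7/18.9)/ln(7.99/3.6) = 0.22631/0.79726 = 0.2839
Extrapolate from 7.99 m to 168.0 m: V₃ = 23.7 × (168.0/7.99)^0.2839 = 23.7 × 2.3740 = 56.2644 knots

56.3 knots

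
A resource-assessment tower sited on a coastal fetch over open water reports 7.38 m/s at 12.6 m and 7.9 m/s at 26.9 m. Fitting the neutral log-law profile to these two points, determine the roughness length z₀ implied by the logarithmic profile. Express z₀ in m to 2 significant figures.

Log law: V(z) ∝ ln(z/z₀). With r = V₁/V₂ = 7.38/7.9 = 0.93418,
r · ln(z₂/z₀) = ln(z₁/z₀) ⇒ ln z₀ = (ln z₁ − r·ln z₂)/(1 − r)
ln z₀ = (2.53370 − 0.93418×3.29213) / 0.06582 = -8.2302
z₀ = exp(-8.2302) = 0.0002665 m

z₀ ≈ 0.00027 m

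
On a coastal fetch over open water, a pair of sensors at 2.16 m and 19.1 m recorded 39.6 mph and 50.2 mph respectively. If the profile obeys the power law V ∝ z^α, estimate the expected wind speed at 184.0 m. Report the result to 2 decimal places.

64.23 mph

First find α: α = ln(V₂/V₁)/ln(z₂/z₁) = ln(50.2/39.6)/ln(19.1/2.16) = 0.23719/2.17958 = 0.1088
Extrapolate from 19.1 m to 184.0 m: V₃ = 50.2 × (184.0/19.1)^0.1088 = 50.2 × 1.2795 = 64.2334 mph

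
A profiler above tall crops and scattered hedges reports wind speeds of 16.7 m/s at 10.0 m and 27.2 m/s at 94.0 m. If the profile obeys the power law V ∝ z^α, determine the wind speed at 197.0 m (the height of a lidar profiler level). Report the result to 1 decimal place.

32.0 m/s

First find α: α = ln(V₂/V₁)/ln(z₂/z₁) = ln(27.2/16.7)/ln(94.0/10.0) = 0.48781/2.24071 = 0.2177
Extrapolate from 94.0 m to 197.0 m: V₃ = 27.2 × (197.0/94.0)^0.2177 = 27.2 × 1.1748 = 31.9540 m/s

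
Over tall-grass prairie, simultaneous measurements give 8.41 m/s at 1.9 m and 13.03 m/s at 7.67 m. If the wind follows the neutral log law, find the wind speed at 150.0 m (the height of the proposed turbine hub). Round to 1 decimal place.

Log law: V ∝ ln(z/z₀). From the pair, with r = V₁/V₂ = 0.64543,
ln z₀ = (ln z₁ − r·ln z₂)/(1 − r) = (0.6419 − 0.64543×2.0373)/0.35457 = -1.8984 → z₀ = 0.1498 m
V₃ = V₁ · ln(z₃/z₀)/ln(z₁/z₀) = 8.41 × 6.9090/2.5402 = 22.8739 m/s

22.9 m/s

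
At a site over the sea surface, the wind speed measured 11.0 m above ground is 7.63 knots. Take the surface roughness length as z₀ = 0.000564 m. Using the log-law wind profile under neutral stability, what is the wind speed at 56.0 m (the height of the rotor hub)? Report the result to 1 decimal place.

8.9 knots

Log law: V(z) ∝ ln(z/z₀), so V₂/V₁ = ln(z₂/z₀) / ln(z₁/z₀).
ln(56.0/0.000564) = 11.5058, ln(11.0/0.000564) = 9.8784
V₂ = 7.63 × 11.5058/9.8784 = 7.63 × 1.1647 = 8.8870 knots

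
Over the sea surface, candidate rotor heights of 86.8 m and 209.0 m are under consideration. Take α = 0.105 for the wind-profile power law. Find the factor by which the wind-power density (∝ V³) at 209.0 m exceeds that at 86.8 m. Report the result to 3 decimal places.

Speed ratio: V_B/V_A = (z_B/z_A)^α = (209.0/86.8)^0.105 = (2.4078)^0.105 = 1.09666
Power-density ratio: P_B/P_A = (V_B/V_A)³ = (1.09666)³ = 1.31890

1.319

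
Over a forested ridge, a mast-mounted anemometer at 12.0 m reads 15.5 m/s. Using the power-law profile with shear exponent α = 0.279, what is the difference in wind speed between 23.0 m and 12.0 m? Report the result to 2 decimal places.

Power law: V₂ = V₁ · (z₂/z₁)^α = 15.5 × (1.9167)^0.279 = 18.5850 m/s
ΔV = 18.5850 − 15.5 = 3.0850 m/s

3.08 m/s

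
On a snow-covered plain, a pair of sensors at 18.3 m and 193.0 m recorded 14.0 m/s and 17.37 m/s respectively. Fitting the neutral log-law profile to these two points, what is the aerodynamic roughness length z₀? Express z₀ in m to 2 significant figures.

z₀ ≈ 0.0010 m

Log law: V(z) ∝ ln(z/z₀). With r = V₁/V₂ = 14.0/17.37 = 0.80599,
r · ln(z₂/z₀) = ln(z₁/z₀) ⇒ ln z₀ = (ln z₁ − r·ln z₂)/(1 − r)
ln z₀ = (2.90690 − 0.80599×5.26269) / 0.19401 = -6.8798
z₀ = exp(-6.8798) = 0.001028 m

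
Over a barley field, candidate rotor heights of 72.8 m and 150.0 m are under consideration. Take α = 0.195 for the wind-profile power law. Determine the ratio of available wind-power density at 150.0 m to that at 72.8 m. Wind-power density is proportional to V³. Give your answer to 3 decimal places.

1.526

Speed ratio: V_B/V_A = (z_B/z_A)^α = (150.0/72.8)^0.195 = (2.0604)^0.195 = 1.15139
Power-density ratio: P_B/P_A = (V_B/V_A)³ = (1.15139)³ = 1.52639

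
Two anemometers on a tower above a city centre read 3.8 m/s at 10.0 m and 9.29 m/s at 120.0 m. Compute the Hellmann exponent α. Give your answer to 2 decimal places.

Power law: V₂/V₁ = (z₂/z₁)^α ⇒ α = ln(V₂/V₁) / ln(z₂/z₁)
α = ln(9.29/3.8) / ln(120.0/10.0) = ln(2.4447) / ln(12.0000)
  = 0.89394 / 2.48491 = 0.35975

α ≈ 0.36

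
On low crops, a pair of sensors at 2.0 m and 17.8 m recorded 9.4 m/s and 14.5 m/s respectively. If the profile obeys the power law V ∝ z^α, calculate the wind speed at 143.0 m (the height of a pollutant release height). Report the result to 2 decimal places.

21.92 m/s

First find α: α = ln(V₂/V₁)/ln(z₂/z₁) = ln(14.5/9.4)/ln(17.8/2.0) = 0.43344/2.18605 = 0.1983
Extrapolate from 17.8 m to 143.0 m: V₃ = 14.5 × (143.0/17.8)^0.1983 = 14.5 × 1.5115 = 21.9175 m/s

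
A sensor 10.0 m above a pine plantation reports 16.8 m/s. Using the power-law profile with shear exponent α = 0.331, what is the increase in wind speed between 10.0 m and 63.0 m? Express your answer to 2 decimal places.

Power law: V₂ = V₁ · (z₂/z₁)^α = 16.8 × (6.3000)^0.331 = 30.8952 m/s
ΔV = 30.8952 − 16.8 = 14.0952 m/s

14.10 m/s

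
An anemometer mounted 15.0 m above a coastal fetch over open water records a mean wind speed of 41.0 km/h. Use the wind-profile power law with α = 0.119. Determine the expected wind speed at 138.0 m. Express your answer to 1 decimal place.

53.4 km/h

Power-law profile: V₂ = V₁ · (z₂/z₁)^α
V₂ = 41.0 × (138.0/15.0)^0.119 = 41.0 × (9.2000)^0.119
    = 41.0 × 1.3022 = 53.3918 km/h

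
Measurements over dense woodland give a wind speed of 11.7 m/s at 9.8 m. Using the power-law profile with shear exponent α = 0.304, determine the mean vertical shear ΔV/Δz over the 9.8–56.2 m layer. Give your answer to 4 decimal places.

0.1766 m/s/m

Power law: V₂ = V₁ · (z₂/z₁)^α = 11.7 × (5.7347)^0.304 = 19.8963 m/s
ΔV/Δz = (19.8963 − 11.7)/(56.2 − 9.8) = 8.1963/46.4000 = 0.17665 m/s/m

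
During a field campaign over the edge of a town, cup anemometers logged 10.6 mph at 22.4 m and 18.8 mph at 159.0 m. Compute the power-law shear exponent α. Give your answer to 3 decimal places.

Power law: V₂/V₁ = (z₂/z₁)^α ⇒ α = ln(V₂/V₁) / ln(z₂/z₁)
α = ln(18.8/10.6) / ln(159.0/22.4) = ln(1.7736) / ln(7.0982)
  = 0.57300 / 1.95984 = 0.29237

α ≈ 0.292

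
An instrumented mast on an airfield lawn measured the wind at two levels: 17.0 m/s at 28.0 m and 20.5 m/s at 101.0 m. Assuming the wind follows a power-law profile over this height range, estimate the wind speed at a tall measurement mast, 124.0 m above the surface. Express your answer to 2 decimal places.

First find α: α = ln(V₂/V₁)/ln(z₂/z₁) = ln(20.5/17.0)/ln(101.0/28.0) = 0.18721/1.28292 = 0.1459
Extrapolate from 101.0 m to 124.0 m: V₃ = 20.5 × (124.0/101.0)^0.1459 = 20.5 × 1.0304 = 21.1230 m/s

21.12 m/s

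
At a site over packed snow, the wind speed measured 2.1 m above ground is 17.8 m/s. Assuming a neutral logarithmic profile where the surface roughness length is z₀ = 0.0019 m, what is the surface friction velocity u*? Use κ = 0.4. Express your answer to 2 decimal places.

u* ≈ 1.02 m/s

Log law: V(z) = (u*/κ) · ln(z/z₀) ⇒ u* = κ · V / ln(z/z₀)
u* = 0.4 × 17.8 / ln(2.1/0.0019) = 0.4 × 17.8 / 7.0078
   = 7.1200 / 7.0078 = 1.0160 m/s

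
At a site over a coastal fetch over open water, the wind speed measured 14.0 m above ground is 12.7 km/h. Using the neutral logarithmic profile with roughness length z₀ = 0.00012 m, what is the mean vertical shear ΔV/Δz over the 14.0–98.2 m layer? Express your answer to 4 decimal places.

Log law: V₂ = V₁ · ln(z₂/z₀)/ln(z₁/z₀) = 12.7 × 13.6150/11.6671 = 14.8204 km/h
ΔV/Δz = (14.8204 − 12.7)/(98.2 − 14.0) = 2.1204/84.2000 = 0.02518 km/h/m

0.0252 km/h/m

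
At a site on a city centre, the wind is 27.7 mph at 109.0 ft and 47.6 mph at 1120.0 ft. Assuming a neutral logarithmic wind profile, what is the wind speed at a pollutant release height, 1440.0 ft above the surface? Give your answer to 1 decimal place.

Log law: V ∝ ln(z/z₀). From the pair, with r = V₁/V₂ = 0.58193,
ln z₀ = (ln z₁ − r·ln z₂)/(1 − r) = (4.6913 − 0.58193×7.0211)/0.41807 = 1.4484 → z₀ = 4.257 ft
V₃ = V₁ · ln(z₃/z₀)/ln(z₁/z₀) = 27.7 × 5.8239/3.2429 = 49.7467 mph

49.7 mph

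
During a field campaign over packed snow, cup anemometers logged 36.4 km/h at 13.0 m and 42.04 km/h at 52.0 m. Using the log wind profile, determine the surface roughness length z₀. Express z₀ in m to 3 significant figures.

Log law: V(z) ∝ ln(z/z₀). With r = V₁/V₂ = 36.4/42.04 = 0.86584,
r · ln(z₂/z₀) = ln(z₁/z₀) ⇒ ln z₀ = (ln z₁ − r·ln z₂)/(1 − r)
ln z₀ = (2.56495 − 0.86584×3.95124) / 0.13416 = -6.3821
z₀ = exp(-6.3821) = 0.001692 m

z₀ ≈ 0.00169 m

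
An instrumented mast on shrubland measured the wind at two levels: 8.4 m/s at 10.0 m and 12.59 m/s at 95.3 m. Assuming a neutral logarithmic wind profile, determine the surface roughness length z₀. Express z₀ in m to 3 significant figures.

Log law: V(z) ∝ ln(z/z₀). With r = V₁/V₂ = 8.4/12.59 = 0.66720,
r · ln(z₂/z₀) = ln(z₁/z₀) ⇒ ln z₀ = (ln z₁ − r·ln z₂)/(1 − r)
ln z₀ = (2.30259 − 0.66720×4.55703) / 0.33280 = -2.2171
z₀ = exp(-2.2171) = 0.1089 m

z₀ ≈ 0.109 m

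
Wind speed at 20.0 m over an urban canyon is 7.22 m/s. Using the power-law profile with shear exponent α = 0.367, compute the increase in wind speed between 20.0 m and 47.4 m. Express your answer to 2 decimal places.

2.69 m/s

Power law: V₂ = V₁ · (z₂/z₁)^α = 7.22 × (2.3700)^0.367 = 9.9099 m/s
ΔV = 9.9099 − 7.22 = 2.6899 m/s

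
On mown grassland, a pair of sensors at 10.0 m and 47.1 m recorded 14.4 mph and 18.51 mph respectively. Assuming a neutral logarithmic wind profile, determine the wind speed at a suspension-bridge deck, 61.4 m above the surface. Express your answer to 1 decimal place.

19.2 mph

Log law: V ∝ ln(z/z₀). From the pair, with r = V₁/V₂ = 0.77796,
ln z₀ = (ln z₁ − r·ln z₂)/(1 − r) = (2.3026 − 0.77796×3.8523)/0.22204 = -3.1270 → z₀ = 0.04385 m
V₃ = V₁ · ln(z₃/z₀)/ln(z₁/z₀) = 14.4 × 7.2444/5.4296 = 19.2132 mph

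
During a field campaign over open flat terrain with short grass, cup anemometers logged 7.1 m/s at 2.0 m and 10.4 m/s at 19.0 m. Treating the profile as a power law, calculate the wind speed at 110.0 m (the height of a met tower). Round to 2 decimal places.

First find α: α = ln(V₂/V₁)/ln(z₂/z₁) = ln(10.4/7.1)/ln(19.0/2.0) = 0.38171/2.25129 = 0.1696
Extrapolate from 19.0 m to 110.0 m: V₃ = 10.4 × (110.0/19.0)^0.1696 = 10.4 × 1.3468 = 14.0068 m/s

14.01 m/s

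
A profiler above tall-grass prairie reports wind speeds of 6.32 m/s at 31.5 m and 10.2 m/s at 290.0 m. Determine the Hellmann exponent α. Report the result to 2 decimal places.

α ≈ 0.22

Power law: V₂/V₁ = (z₂/z₁)^α ⇒ α = ln(V₂/V₁) / ln(z₂/z₁)
α = ln(10.2/6.32) / ln(290.0/31.5) = ln(1.6139) / ln(9.2063)
  = 0.47867 / 2.21989 = 0.21563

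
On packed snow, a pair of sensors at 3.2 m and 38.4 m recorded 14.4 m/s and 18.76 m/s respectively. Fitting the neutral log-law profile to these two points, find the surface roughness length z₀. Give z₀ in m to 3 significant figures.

z₀ ≈ 0.000873 m

Log law: V(z) ∝ ln(z/z₀). With r = V₁/V₂ = 14.4/18.76 = 0.76759,
r · ln(z₂/z₀) = ln(z₁/z₀) ⇒ ln z₀ = (ln z₁ − r·ln z₂)/(1 − r)
ln z₀ = (1.16315 − 0.76759×3.64806) / 0.23241 = -7.0439
z₀ = exp(-7.0439) = 0.0008727 m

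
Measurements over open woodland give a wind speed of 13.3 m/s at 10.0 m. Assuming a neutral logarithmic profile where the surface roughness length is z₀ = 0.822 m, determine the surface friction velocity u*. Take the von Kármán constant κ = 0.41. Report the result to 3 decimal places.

Log law: V(z) = (u*/κ) · ln(z/z₀) ⇒ u* = κ · V / ln(z/z₀)
u* = 0.41 × 13.3 / ln(10.0/0.822) = 0.41 × 13.3 / 2.4986
   = 5.4530 / 2.4986 = 2.1824 m/s

u* ≈ 2.182 m/s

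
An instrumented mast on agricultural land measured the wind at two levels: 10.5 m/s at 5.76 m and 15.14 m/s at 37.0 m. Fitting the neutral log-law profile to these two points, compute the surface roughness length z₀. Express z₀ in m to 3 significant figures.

Log law: V(z) ∝ ln(z/z₀). With r = V₁/V₂ = 10.5/15.14 = 0.69353,
r · ln(z₂/z₀) = ln(z₁/z₀) ⇒ ln z₀ = (ln z₁ − r·ln z₂)/(1 − r)
ln z₀ = (1.75094 − 0.69353×3.61092) / 0.30647 = -2.4581
z₀ = exp(-2.4581) = 0.08560 m

z₀ ≈ 0.0856 m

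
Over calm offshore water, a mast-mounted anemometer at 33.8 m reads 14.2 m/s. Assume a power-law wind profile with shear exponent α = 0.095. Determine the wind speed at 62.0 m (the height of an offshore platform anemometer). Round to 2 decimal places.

Power-law profile: V₂ = V₁ · (z₂/z₁)^α
V₂ = 14.2 × (62.0/33.8)^0.095 = 14.2 × (1.8343)^0.095
    = 14.2 × 1.0593 = 15.0424 m/s

15.04 m/s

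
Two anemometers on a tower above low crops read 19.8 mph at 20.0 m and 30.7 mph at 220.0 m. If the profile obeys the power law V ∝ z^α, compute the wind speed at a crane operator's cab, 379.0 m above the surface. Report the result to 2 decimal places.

First find α: α = ln(V₂/V₁)/ln(z₂/z₁) = ln(30.7/19.8)/ln(220.0/20.0) = 0.43858/2.39790 = 0.1829
Extrapolate from 220.0 m to 379.0 m: V₃ = 30.7 × (379.0/220.0)^0.1829 = 30.7 × 1.1046 = 33.9112 mph

33.91 mph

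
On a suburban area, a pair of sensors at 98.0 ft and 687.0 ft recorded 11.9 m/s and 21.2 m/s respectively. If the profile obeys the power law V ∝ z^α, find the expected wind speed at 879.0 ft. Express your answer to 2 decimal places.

22.81 m/s

First find α: α = ln(V₂/V₁)/ln(z₂/z₁) = ln(21.2/11.9)/ln(687.0/98.0) = 0.57746/1.94737 = 0.2965
Extrapolate from 687.0 ft to 879.0 ft: V₃ = 21.2 × (879.0/687.0)^0.2965 = 21.2 × 1.0758 = 22.8073 m/s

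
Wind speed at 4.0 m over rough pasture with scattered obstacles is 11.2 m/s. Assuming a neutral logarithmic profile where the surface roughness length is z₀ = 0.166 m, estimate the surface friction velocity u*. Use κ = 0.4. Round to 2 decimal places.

u* ≈ 1.41 m/s

Log law: V(z) = (u*/κ) · ln(z/z₀) ⇒ u* = κ · V / ln(z/z₀)
u* = 0.4 × 11.2 / ln(4.0/0.166) = 0.4 × 11.2 / 3.1821
   = 4.4800 / 3.1821 = 1.4079 m/s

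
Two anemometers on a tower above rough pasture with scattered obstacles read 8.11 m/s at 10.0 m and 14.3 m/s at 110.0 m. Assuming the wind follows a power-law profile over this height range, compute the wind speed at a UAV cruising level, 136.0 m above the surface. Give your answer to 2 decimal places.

First find α: α = ln(V₂/V₁)/ln(z₂/z₁) = ln(14.3/8.11)/ln(110.0/10.0) = 0.56716/2.39790 = 0.2365
Extrapolate from 110.0 m to 136.0 m: V₃ = 14.3 × (136.0/110.0)^0.2365 = 14.3 × 1.0515 = 15.0360 m/s

15.04 m/s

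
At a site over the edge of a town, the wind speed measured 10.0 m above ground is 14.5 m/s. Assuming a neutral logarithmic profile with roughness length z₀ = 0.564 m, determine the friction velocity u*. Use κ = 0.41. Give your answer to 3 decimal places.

Log law: V(z) = (u*/κ) · ln(z/z₀) ⇒ u* = κ · V / ln(z/z₀)
u* = 0.41 × 14.5 / ln(10.0/0.564) = 0.41 × 14.5 / 2.8753
   = 5.9450 / 2.8753 = 2.0676 m/s

u* ≈ 2.068 m/s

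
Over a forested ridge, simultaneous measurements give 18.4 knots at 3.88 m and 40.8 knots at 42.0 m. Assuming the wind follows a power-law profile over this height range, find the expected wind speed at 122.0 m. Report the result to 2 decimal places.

58.28 knots

First find α: α = ln(V₂/V₁)/ln(z₂/z₁) = ln(40.8/18.4)/ln(42.0/3.88) = 0.79633/2.38183 = 0.3343
Extrapolate from 42.0 m to 122.0 m: V₃ = 40.8 × (122.0/42.0)^0.3343 = 40.8 × 1.4283 = 58.2766 knots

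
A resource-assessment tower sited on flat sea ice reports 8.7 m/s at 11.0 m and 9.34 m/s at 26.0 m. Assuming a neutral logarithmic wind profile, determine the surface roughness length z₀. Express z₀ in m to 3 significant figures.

z₀ ≈ 0.0000918 m

Log law: V(z) ∝ ln(z/z₀). With r = V₁/V₂ = 8.7/9.34 = 0.93148,
r · ln(z₂/z₀) = ln(z₁/z₀) ⇒ ln z₀ = (ln z₁ − r·ln z₂)/(1 − r)
ln z₀ = (2.39790 − 0.93148×3.25810) / 0.06852 = -9.2955
z₀ = exp(-9.2955) = 0.00009184 m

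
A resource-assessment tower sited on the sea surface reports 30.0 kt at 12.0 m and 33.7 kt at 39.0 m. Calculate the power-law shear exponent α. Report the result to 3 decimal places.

α ≈ 0.099

Power law: V₂/V₁ = (z₂/z₁)^α ⇒ α = ln(V₂/V₁) / ln(z₂/z₁)
α = ln(33.7/30.0) / ln(39.0/12.0) = ln(1.1233) / ln(3.2500)
  = 0.11630 / 1.17865 = 0.09867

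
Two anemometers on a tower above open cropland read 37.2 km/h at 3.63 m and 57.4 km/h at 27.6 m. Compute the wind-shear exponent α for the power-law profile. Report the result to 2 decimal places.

Power law: V₂/V₁ = (z₂/z₁)^α ⇒ α = ln(V₂/V₁) / ln(z₂/z₁)
α = ln(57.4/37.2) / ln(27.6/3.63) = ln(1.5430) / ln(7.6033)
  = 0.43374 / 2.02858 = 0.21381

α ≈ 0.21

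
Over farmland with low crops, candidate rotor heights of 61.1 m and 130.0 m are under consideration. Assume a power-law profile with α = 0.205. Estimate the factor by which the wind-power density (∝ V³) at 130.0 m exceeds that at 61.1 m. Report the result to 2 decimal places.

1.59

Speed ratio: V_B/V_A = (z_B/z_A)^α = (130.0/61.1)^0.205 = (2.1277)^0.205 = 1.16740
Power-density ratio: P_B/P_A = (V_B/V_A)³ = (1.16740)³ = 1.59096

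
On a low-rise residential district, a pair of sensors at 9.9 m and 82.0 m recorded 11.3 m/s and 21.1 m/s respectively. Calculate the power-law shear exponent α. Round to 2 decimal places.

α ≈ 0.30

Power law: V₂/V₁ = (z₂/z₁)^α ⇒ α = ln(V₂/V₁) / ln(z₂/z₁)
α = ln(21.1/11.3) / ln(82.0/9.9) = ln(1.8673) / ln(8.2828)
  = 0.62447 / 2.11418 = 0.29537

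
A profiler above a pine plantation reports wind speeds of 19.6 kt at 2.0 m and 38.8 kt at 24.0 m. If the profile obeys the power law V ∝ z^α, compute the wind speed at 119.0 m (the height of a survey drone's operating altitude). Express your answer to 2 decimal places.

60.24 kt

First find α: α = ln(V₂/V₁)/ln(z₂/z₁) = ln(38.8/19.6)/ln(24.0/2.0) = 0.68289/2.48491 = 0.2748
Extrapolate from 24.0 m to 119.0 m: V₃ = 38.8 × (119.0/24.0)^0.2748 = 38.8 × 1.5527 = 60.2450 kt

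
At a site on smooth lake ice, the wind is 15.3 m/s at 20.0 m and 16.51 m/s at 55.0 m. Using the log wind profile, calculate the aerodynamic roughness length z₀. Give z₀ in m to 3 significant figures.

Log law: V(z) ∝ ln(z/z₀). With r = V₁/V₂ = 15.3/16.51 = 0.92671,
r · ln(z₂/z₀) = ln(z₁/z₀) ⇒ ln z₀ = (ln z₁ − r·ln z₂)/(1 − r)
ln z₀ = (2.99573 − 0.92671×4.00733) / 0.07329 = -9.7956
z₀ = exp(-9.7956) = 0.00005570 m

z₀ ≈ 0.0000557 m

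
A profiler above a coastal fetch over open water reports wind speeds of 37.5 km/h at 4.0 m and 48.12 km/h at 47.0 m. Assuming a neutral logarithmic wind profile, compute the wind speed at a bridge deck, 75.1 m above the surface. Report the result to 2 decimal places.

Log law: V ∝ ln(z/z₀). From the pair, with r = V₁/V₂ = 0.77930,
ln z₀ = (ln z₁ − r·ln z₂)/(1 − r) = (1.3863 − 0.77930×3.8501)/0.22070 = -7.3138 → z₀ = 0.0006663 m
V₃ = V₁ · ln(z₃/z₀)/ln(z₁/z₀) = 37.5 × 11.6326/8.7000 = 50.1401 km/h

50.14 km/h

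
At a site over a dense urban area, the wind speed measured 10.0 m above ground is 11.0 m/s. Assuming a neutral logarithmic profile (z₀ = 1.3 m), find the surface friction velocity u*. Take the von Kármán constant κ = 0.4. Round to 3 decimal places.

Log law: V(z) = (u*/κ) · ln(z/z₀) ⇒ u* = κ · V / ln(z/z₀)
u* = 0.4 × 11.0 / ln(10.0/1.3) = 0.4 × 11.0 / 2.0402
   = 4.4000 / 2.0402 = 2.1566 m/s

u* ≈ 2.157 m/s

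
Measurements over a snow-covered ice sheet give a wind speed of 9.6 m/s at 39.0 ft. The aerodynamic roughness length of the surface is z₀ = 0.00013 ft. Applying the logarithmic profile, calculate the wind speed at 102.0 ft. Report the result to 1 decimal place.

Log law: V(z) ∝ ln(z/z₀), so V₂/V₁ = ln(z₂/z₀) / ln(z₁/z₀).
ln(102.0/0.00013) = 13.5729, ln(39.0/0.00013) = 12.6115
V₂ = 9.6 × 13.5729/12.6115 = 9.6 × 1.0762 = 10.3318 m/s

10.3 m/s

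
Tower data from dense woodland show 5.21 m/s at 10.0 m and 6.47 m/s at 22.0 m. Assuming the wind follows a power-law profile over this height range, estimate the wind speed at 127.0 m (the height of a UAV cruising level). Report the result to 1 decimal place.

First find α: α = ln(V₂/V₁)/ln(z₂/z₁) = ln(6.47/5.21)/ln(22.0/10.0) = 0.21660/0.78846 = 0.2747
Extrapolate from 22.0 m to 127.0 m: V₃ = 6.47 × (127.0/22.0)^0.2747 = 6.47 × 1.6187 = 10.4728 m/s

10.5 m/s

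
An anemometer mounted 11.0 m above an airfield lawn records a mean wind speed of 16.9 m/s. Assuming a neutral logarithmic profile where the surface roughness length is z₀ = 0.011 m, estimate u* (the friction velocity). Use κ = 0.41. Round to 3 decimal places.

Log law: V(z) = (u*/κ) · ln(z/z₀) ⇒ u* = κ · V / ln(z/z₀)
u* = 0.41 × 16.9 / ln(11.0/0.011) = 0.41 × 16.9 / 6.9078
   = 6.9290 / 6.9078 = 1.0031 m/s

u* ≈ 1.003 m/s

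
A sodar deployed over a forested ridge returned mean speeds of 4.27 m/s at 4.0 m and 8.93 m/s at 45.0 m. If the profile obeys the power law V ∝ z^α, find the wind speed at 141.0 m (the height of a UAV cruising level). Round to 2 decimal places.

First find α: α = ln(V₂/V₁)/ln(z₂/z₁) = ln(8.93/4.27)/ln(45.0/4.0) = 0.73780/2.42037 = 0.3048
Extrapolate from 45.0 m to 141.0 m: V₃ = 8.93 × (141.0/45.0)^0.3048 = 8.93 × 1.4164 = 12.6488 m/s

12.65 m/s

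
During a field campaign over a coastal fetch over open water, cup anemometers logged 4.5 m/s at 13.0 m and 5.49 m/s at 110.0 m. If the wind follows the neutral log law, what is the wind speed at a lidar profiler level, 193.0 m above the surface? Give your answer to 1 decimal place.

Log law: V ∝ ln(z/z₀). From the pair, with r = V₁/V₂ = 0.81967,
ln z₀ = (ln z₁ − r·ln z₂)/(1 − r) = (2.5649 − 0.81967×4.7005)/0.18033 = -7.1420 → z₀ = 0.0007912 m
V₃ = V₁ · ln(z₃/z₀)/ln(z₁/z₀) = 4.5 × 12.4047/9.7070 = 5.7506 m/s

5.8 m/s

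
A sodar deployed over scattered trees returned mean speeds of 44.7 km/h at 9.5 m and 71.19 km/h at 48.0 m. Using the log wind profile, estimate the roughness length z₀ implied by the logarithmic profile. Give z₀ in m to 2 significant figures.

Log law: V(z) ∝ ln(z/z₀). With r = V₁/V₂ = 44.7/71.19 = 0.62790,
r · ln(z₂/z₀) = ln(z₁/z₀) ⇒ ln z₀ = (ln z₁ − r·ln z₂)/(1 − r)
ln z₀ = (2.25129 − 0.62790×3.87120) / 0.37210 = -0.4822
z₀ = exp(-0.4822) = 0.6174 m

z₀ ≈ 0.62 m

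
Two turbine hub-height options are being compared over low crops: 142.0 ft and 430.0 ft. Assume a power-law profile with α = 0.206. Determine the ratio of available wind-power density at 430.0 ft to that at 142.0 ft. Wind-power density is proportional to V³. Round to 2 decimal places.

1.98

Speed ratio: V_B/V_A = (z_B/z_A)^α = (430.0/142.0)^0.206 = (3.0282)^0.206 = 1.25639
Power-density ratio: P_B/P_A = (V_B/V_A)³ = (1.25639)³ = 1.98321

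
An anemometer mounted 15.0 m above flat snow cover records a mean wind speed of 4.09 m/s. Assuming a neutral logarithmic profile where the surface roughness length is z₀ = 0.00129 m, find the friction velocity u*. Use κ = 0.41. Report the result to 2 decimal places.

Log law: V(z) = (u*/κ) · ln(z/z₀) ⇒ u* = κ · V / ln(z/z₀)
u* = 0.41 × 4.09 / ln(15.0/0.00129) = 0.41 × 4.09 / 9.3612
   = 1.6769 / 9.3612 = 0.1791 m/s

u* ≈ 0.18 m/s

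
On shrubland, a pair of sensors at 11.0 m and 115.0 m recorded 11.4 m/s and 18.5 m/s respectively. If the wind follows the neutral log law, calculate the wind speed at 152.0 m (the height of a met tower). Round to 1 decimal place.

Log law: V ∝ ln(z/z₀). From the pair, with r = V₁/V₂ = 0.61622,
ln z₀ = (ln z₁ − r·ln z₂)/(1 − r) = (2.3979 − 0.61622×4.7449)/0.38378 = -1.3706 → z₀ = 0.2540 m
V₃ = V₁ · ln(z₃/z₀)/ln(z₁/z₀) = 11.4 × 6.3945/3.7685 = 19.3438 m/s

19.3 m/s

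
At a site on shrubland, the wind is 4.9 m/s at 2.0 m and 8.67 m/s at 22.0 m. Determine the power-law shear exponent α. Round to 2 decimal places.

α ≈ 0.24

Power law: V₂/V₁ = (z₂/z₁)^α ⇒ α = ln(V₂/V₁) / ln(z₂/z₁)
α = ln(8.67/4.9) / ln(22.0/2.0) = ln(1.7694) / ln(11.0000)
  = 0.57063 / 2.39790 = 0.23797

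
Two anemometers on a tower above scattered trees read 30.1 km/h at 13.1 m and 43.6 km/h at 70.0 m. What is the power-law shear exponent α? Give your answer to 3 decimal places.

Power law: V₂/V₁ = (z₂/z₁)^α ⇒ α = ln(V₂/V₁) / ln(z₂/z₁)
α = ln(43.6/30.1) / ln(70.0/13.1) = ln(1.4485) / ln(5.3435)
  = 0.37053 / 1.67588 = 0.22110

α ≈ 0.221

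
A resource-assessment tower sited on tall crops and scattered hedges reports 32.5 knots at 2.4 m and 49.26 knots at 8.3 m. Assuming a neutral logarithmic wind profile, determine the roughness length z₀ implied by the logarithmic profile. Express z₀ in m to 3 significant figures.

z₀ ≈ 0.216 m

Log law: V(z) ∝ ln(z/z₀). With r = V₁/V₂ = 32.5/49.26 = 0.65976,
r · ln(z₂/z₀) = ln(z₁/z₀) ⇒ ln z₀ = (ln z₁ − r·ln z₂)/(1 − r)
ln z₀ = (0.87547 − 0.65976×2.11626) / 0.34024 = -1.5306
z₀ = exp(-1.5306) = 0.2164 m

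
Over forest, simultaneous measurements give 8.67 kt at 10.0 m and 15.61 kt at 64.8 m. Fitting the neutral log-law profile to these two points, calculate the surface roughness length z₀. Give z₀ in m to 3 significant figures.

Log law: V(z) ∝ ln(z/z₀). With r = V₁/V₂ = 8.67/15.61 = 0.55541,
r · ln(z₂/z₀) = ln(z₁/z₀) ⇒ ln z₀ = (ln z₁ − r·ln z₂)/(1 − r)
ln z₀ = (2.30259 − 0.55541×4.17131) / 0.44459 = -0.0320
z₀ = exp(-0.0320) = 0.9685 m

z₀ ≈ 0.969 m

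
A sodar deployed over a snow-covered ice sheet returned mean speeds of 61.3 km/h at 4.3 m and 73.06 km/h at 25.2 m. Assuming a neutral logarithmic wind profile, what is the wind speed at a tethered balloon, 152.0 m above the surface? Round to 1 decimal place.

Log law: V ∝ ln(z/z₀). From the pair, with r = V₁/V₂ = 0.83904,
ln z₀ = (ln z₁ − r·ln z₂)/(1 − r) = (1.4586 − 0.83904×3.2268)/0.16096 = -7.7584 → z₀ = 0.0004271 m
V₃ = V₁ · ln(z₃/z₀)/ln(z₁/z₀) = 61.3 × 12.7823/9.2170 = 85.0116 km/h

85.0 km/h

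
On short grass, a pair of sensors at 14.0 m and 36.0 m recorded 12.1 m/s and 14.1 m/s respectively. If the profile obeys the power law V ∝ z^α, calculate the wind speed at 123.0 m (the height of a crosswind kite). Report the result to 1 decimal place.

First find α: α = ln(V₂/V₁)/ln(z₂/z₁) = ln(14.1/12.1)/ln(36.0/14.0) = 0.15297/0.94446 = 0.1620
Extrapolate from 36.0 m to 123.0 m: V₃ = 14.1 × (123.0/36.0)^0.1620 = 14.1 × 1.2202 = 17.2046 m/s

17.2 m/s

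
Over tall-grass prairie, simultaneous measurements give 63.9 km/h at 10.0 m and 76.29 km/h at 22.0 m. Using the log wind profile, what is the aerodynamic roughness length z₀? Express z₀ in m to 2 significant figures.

Log law: V(z) ∝ ln(z/z₀). With r = V₁/V₂ = 63.9/76.29 = 0.83759,
r · ln(z₂/z₀) = ln(z₁/z₀) ⇒ ln z₀ = (ln z₁ − r·ln z₂)/(1 − r)
ln z₀ = (2.30259 − 0.83759×3.09104) / 0.16241 = -1.7638
z₀ = exp(-1.7638) = 0.1714 m

z₀ ≈ 0.17 m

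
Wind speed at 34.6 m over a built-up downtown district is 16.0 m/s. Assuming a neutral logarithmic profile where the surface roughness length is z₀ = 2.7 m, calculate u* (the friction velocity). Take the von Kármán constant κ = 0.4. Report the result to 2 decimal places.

u* ≈ 2.51 m/s

Log law: V(z) = (u*/κ) · ln(z/z₀) ⇒ u* = κ · V / ln(z/z₀)
u* = 0.4 × 16.0 / ln(34.6/2.7) = 0.4 × 16.0 / 2.5506
   = 6.4000 / 2.5506 = 2.5092 m/s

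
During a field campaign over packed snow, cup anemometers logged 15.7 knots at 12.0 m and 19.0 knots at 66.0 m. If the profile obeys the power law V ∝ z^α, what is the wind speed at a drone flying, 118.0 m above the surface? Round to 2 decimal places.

20.28 knots

First find α: α = ln(V₂/V₁)/ln(z₂/z₁) = ln(19.0/15.7)/ln(66.0/12.0) = 0.19078/1.70475 = 0.1119
Extrapolate from 66.0 m to 118.0 m: V₃ = 19.0 × (118.0/66.0)^0.1119 = 19.0 × 1.0672 = 20.2765 knots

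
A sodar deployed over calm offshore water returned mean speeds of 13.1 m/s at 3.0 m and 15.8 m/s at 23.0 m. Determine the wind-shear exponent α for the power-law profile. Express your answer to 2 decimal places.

α ≈ 0.09

Power law: V₂/V₁ = (z₂/z₁)^α ⇒ α = ln(V₂/V₁) / ln(z₂/z₁)
α = ln(15.8/13.1) / ln(23.0/3.0) = ln(1.2061) / ln(7.6667)
  = 0.18740 / 2.03688 = 0.09200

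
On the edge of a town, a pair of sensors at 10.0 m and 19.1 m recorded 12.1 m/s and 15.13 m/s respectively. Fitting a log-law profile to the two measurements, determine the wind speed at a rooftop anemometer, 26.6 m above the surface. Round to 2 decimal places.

16.68 m/s

Log law: V ∝ ln(z/z₀). From the pair, with r = V₁/V₂ = 0.79974,
ln z₀ = (ln z₁ − r·ln z₂)/(1 − r) = (2.3026 − 0.79974×2.9497)/0.20026 = -0.2816 → z₀ = 0.7546 m
V₃ = V₁ · ln(z₃/z₀)/ln(z₁/z₀) = 12.1 × 3.5625/2.5841 = 16.6809 m/s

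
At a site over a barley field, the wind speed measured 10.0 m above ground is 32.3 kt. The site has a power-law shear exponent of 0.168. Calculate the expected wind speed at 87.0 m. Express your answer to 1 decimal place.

46.5 kt

Power-law profile: V₂ = V₁ · (z₂/z₁)^α
V₂ = 32.3 × (87.0/10.0)^0.168 = 32.3 × (8.7000)^0.168
    = 32.3 × 1.4383 = 46.4560 kt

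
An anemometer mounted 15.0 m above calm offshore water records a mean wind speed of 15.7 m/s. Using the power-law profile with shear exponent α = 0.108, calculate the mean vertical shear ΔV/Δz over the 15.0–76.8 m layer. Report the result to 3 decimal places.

0.049 m/s/m

Power law: V₂ = V₁ · (z₂/z₁)^α = 15.7 × (5.1200)^0.108 = 18.7284 m/s
ΔV/Δz = (18.7284 − 15.7)/(76.8 − 15.0) = 3.0284/61.8000 = 0.04900 m/s/m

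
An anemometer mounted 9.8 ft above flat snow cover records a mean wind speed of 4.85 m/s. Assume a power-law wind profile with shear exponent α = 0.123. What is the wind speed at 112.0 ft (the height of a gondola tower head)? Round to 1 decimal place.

Power-law profile: V₂ = V₁ · (z₂/z₁)^α
V₂ = 4.85 × (112.0/9.8)^0.123 = 4.85 × (11.4286)^0.123
    = 4.85 × 1.3494 = 6.5445 m/s

6.5 m/s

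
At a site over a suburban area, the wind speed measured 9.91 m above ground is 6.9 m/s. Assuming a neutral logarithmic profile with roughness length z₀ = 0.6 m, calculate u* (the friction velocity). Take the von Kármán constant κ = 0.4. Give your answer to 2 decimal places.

Log law: V(z) = (u*/κ) · ln(z/z₀) ⇒ u* = κ · V / ln(z/z₀)
u* = 0.4 × 6.9 / ln(9.91/0.6) = 0.4 × 6.9 / 2.8044
   = 2.7600 / 2.8044 = 0.9842 m/s

u* ≈ 0.98 m/s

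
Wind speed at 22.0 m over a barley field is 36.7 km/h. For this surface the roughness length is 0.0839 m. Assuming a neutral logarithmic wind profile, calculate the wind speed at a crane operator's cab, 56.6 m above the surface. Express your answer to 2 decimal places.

42.93 km/h

Log law: V(z) ∝ ln(z/z₀), so V₂/V₁ = ln(z₂/z₀) / ln(z₁/z₀).
ln(56.6/0.0839) = 6.5141, ln(22.0/0.0839) = 5.5692
V₂ = 36.7 × 6.5141/5.5692 = 36.7 × 1.1697 = 42.9272 km/h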